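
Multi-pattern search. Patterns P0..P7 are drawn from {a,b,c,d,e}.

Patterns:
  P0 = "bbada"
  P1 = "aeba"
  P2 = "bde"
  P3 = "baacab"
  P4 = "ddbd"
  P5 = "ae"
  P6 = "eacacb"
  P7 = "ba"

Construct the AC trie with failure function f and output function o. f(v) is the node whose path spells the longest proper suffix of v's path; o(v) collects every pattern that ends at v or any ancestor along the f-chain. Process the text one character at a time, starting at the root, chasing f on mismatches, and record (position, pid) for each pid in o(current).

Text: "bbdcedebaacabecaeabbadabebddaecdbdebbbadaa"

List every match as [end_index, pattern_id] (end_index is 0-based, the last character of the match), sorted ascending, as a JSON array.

Build automaton:
Trie nodes:
  0='ε' goto a→6 b→1 d→17 e→21
  1='b' goto a→12 b→2 d→10
  2='bb' goto a→3
  3='bba' goto d→4
  4='bbad' goto a→5
  5='bbada' goto ·  [P0 ends]
  6='a' goto e→7
  7='ae' goto b→8  [P5 ends]
  8='aeb' goto a→9
  9='aeba' goto ·  [P1 ends]
  10='bd' goto e→11
  11='bde' goto ·  [P2 ends]
  12='ba' goto a→13  [P7 ends]
  13='baa' goto c→14
  14='baac' goto a→15
  15='baaca' goto b→16
  16='baacab' goto ·  [P3 ends]
  17='d' goto d→18
  18='dd' goto b→19
  19='ddb' goto d→20
  20='ddbd' goto ·  [P4 ends]
  21='e' goto a→22
  22='ea' goto c→23
  23='eac' goto a→24
  24='eaca' goto c→25
  25='eacac' goto b→26
  26='eacacb' goto ·  [P6 ends]

BFS fail/out derivation:
  n1('b'): parent n0 fail=0; on 'b' 0 → fail=0;  out ∅∪∅=∅
  n6('a'): parent n0 fail=0; on 'a' 0 → fail=0;  out ∅∪∅=∅
  n17('d'): parent n0 fail=0; on 'd' 0 → fail=0;  out ∅∪∅=∅
  n21('e'): parent n0 fail=0; on 'e' 0 → fail=0;  out ∅∪∅=∅
  n2('bb'): parent n1 fail=0; on 'b' 0 → fail=1;  out ∅∪∅=∅
  n7('ae'): parent n6 fail=0; on 'e' 0 → fail=21;  out {5}∪∅={5}
  n10('bd'): parent n1 fail=0; on 'd' 0 → fail=17;  out ∅∪∅=∅
  n12('ba'): parent n1 fail=0; on 'a' 0 → fail=6;  out {7}∪∅={7}
  n18('dd'): parent n17 fail=0; on 'd' 0 → fail=17;  out ∅∪∅=∅
  n22('ea'): parent n21 fail=0; on 'a' 0 → fail=6;  out ∅∪∅=∅
  n3('bba'): parent n2 fail=1; on 'a' 1 → fail=12;  out ∅∪{7}={7}
  n8('aeb'): parent n7 fail=21; on 'b' 21→0 → fail=1;  out ∅∪∅=∅
  n11('bde'): parent n10 fail=17; on 'e' 17→0 → fail=21;  out {2}∪∅={2}
  n13('baa'): parent n12 fail=6; on 'a' 6→0 → fail=6;  out ∅∪∅=∅
  n19('ddb'): parent n18 fail=17; on 'b' 17→0 → fail=1;  out ∅∪∅=∅
  n23('eac'): parent n22 fail=6; on 'c' 6→0 → fail=0;  out ∅∪∅=∅
  n4('bbad'): parent n3 fail=12; on 'd' 12→6→0 → fail=17;  out ∅∪∅=∅
  n9('aeba'): parent n8 fail=1; on 'a' 1 → fail=12;  out {1}∪{7}={1,7}
  n14('baac'): parent n13 fail=6; on 'c' 6→0 → fail=0;  out ∅∪∅=∅
  n20('ddbd'): parent n19 fail=1; on 'd' 1 → fail=10;  out {4}∪∅={4}
  n24('eaca'): parent n23 fail=0; on 'a' 0 → fail=6;  out ∅∪∅=∅
  n5('bbada'): parent n4 fail=17; on 'a' 17→0 → fail=6;  out {0}∪∅={0}
  n15('baaca'): parent n14 fail=0; on 'a' 0 → fail=6;  out ∅∪∅=∅
  n25('eacac'): parent n24 fail=6; on 'c' 6→0 → fail=0;  out ∅∪∅=∅
  n16('baacab'): parent n15 fail=6; on 'b' 6→0 → fail=1;  out {3}∪∅={3}
  n26('eacacb'): parent n25 fail=0; on 'b' 0 → fail=1;  out {6}∪∅={6}

Run:
[0] read 'b'  n0⇒n1
[1] read 'b'  n1⇒n2
[2] read 'd'  n2⇒n10 (via fail)
[3] read 'c'  n10⇒n0 (via fail)
[4] read 'e'  n0⇒n21
[5] read 'd'  n21⇒n17 (via fail)
[6] read 'e'  n17⇒n21 (via fail)
[7] read 'b'  n21⇒n1 (via fail)
[8] read 'a'  n1⇒n12  → match P7@[7:8]
[9] read 'a'  n12⇒n13
[10] read 'c'  n13⇒n14
[11] read 'a'  n14⇒n15
[12] read 'b'  n15⇒n16  → match P3@[7:12]
[13] read 'e'  n16⇒n21 (via fail)
[14] read 'c'  n21⇒n0 (via fail)
[15] read 'a'  n0⇒n6
[16] read 'e'  n6⇒n7  → match P5@[15:16]
[17] read 'a'  n7⇒n22 (via fail)
[18] read 'b'  n22⇒n1 (via fail)
[19] read 'b'  n1⇒n2
[20] read 'a'  n2⇒n3  → match P7@[19:20]
[21] read 'd'  n3⇒n4
[22] read 'a'  n4⇒n5  → match P0@[18:22]
[23] read 'b'  n5⇒n1 (via fail)
[24] read 'e'  n1⇒n21 (via fail)
[25] read 'b'  n21⇒n1 (via fail)
[26] read 'd'  n1⇒n10
[27] read 'd'  n10⇒n18 (via fail)
[28] read 'a'  n18⇒n6 (via fail)
[29] read 'e'  n6⇒n7  → match P5@[28:29]
[30] read 'c'  n7⇒n0 (via fail)
[31] read 'd'  n0⇒n17
[32] read 'b'  n17⇒n1 (via fail)
[33] read 'd'  n1⇒n10
[34] read 'e'  n10⇒n11  → match P2@[32:34]
[35] read 'b'  n11⇒n1 (via fail)
[36] read 'b'  n1⇒n2
[37] read 'b'  n2⇒n2 (via fail)
[38] read 'a'  n2⇒n3  → match P7@[37:38]
[39] read 'd'  n3⇒n4
[40] read 'a'  n4⇒n5  → match P0@[36:40]
[41] read 'a'  n5⇒n6 (via fail)

All matches (sorted): [[8,7],[12,3],[16,5],[20,7],[22,0],[29,5],[34,2],[38,7],[40,0]]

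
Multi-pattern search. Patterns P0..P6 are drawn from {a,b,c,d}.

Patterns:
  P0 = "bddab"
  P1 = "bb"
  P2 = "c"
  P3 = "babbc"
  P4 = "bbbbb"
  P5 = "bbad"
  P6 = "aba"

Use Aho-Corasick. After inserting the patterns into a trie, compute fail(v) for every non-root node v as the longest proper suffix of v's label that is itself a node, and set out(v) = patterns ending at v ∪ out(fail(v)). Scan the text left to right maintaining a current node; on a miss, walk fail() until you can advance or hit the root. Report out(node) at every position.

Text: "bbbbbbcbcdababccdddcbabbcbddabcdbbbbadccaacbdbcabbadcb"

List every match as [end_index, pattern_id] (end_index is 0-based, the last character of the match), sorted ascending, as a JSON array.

Construct AC machine:
Trie (insert patterns):
  0='ε' goto a→17 b→1 c→7
  1='b' goto a→8 b→6 d→2
  2='bd' goto d→3
  3='bdd' goto a→4
  4='bdda' goto b→5
  5='bddab' goto ·  [P0 ends]
  6='bb' goto a→15 b→12  [P1 ends]
  7='c' goto ·  [P2 ends]
  8='ba' goto b→9
  9='bab' goto b→10
  10='babb' goto c→11
  11='babbc' goto ·  [P3 ends]
  12='bbb' goto b→13
  13='bbbb' goto b→14
  14='bbbbb' goto ·  [P4 ends]
  15='bba' goto d→16
  16='bbad' goto ·  [P5 ends]
  17='a' goto b→18
  18='ab' goto a→19
  19='aba' goto ·  [P6 ends]

BFS fail/out derivation:
  fail(1) 'b': from fail(0)=0 chase 'b': 0 ⇒ 0;  out=∅∪out(0)=∅
  fail(7) 'c': from fail(0)=0 chase 'c': 0 ⇒ 0;  out={2}∪out(0)={2}
  fail(17) 'a': from fail(0)=0 chase 'a': 0 ⇒ 0;  out=∅∪out(0)=∅
  fail(2) 'bd': from fail(1)=0 chase 'd': 0 ⇒ 0;  out=∅∪out(0)=∅
  fail(6) 'bb': from fail(1)=0 chase 'b': 0 ⇒ 1;  out={1}∪out(1)={1}
  fail(8) 'ba': from fail(1)=0 chase 'a': 0 ⇒ 17;  out=∅∪out(17)=∅
  fail(18) 'ab': from fail(17)=0 chase 'b': 0 ⇒ 1;  out=∅∪out(1)=∅
  fail(3) 'bdd': from fail(2)=0 chase 'd': 0 ⇒ 0;  out=∅∪out(0)=∅
  fail(9) 'bab': from fail(8)=17 chase 'b': 17 ⇒ 18;  out=∅∪out(18)=∅
  fail(12) 'bbb': from fail(6)=1 chase 'b': 1 ⇒ 6;  out=∅∪out(6)={1}
  fail(15) 'bba': from fail(6)=1 chase 'a': 1 ⇒ 8;  out=∅∪out(8)=∅
  fail(19) 'aba': from fail(18)=1 chase 'a': 1 ⇒ 8;  out={6}∪out(8)={6}
  fail(4) 'bdda': from fail(3)=0 chase 'a': 0 ⇒ 17;  out=∅∪out(17)=∅
  fail(10) 'babb': from fail(9)=18 chase 'b': 18→1 ⇒ 6;  out=∅∪out(6)={1}
  fail(13) 'bbbb': from fail(12)=6 chase 'b': 6 ⇒ 12;  out=∅∪out(12)={1}
  fail(16) 'bbad': from fail(15)=8 chase 'd': 8→17→0 ⇒ 0;  out={5}∪out(0)={5}
  fail(5) 'bddab': from fail(4)=17 chase 'b': 17 ⇒ 18;  out={0}∪out(18)={0}
  fail(11) 'babbc': from fail(10)=6 chase 'c': 6→1→0 ⇒ 7;  out={3}∪out(7)={2,3}
  fail(14) 'bbbbb': from fail(13)=12 chase 'b': 12 ⇒ 13;  out={4}∪out(13)={1,4}

Text stream:
i=0 'b': node 0→1
i=1 'b': node 1→6  emit P1@[0:1]
i=2 'b': node 6→12  emit P1@[1:2]
i=3 'b': node 12→13  emit P1@[2:3]
i=4 'b': node 13→14  emit P1@[3:4],P4@[0:4]
i=5 'b': node 14→14 (via fail)  emit P1@[4:5],P4@[1:5]
i=6 'c': node 14→7 (via fail)  emit P2@[6:6]
i=7 'b': node 7→1 (via fail)
i=8 'c': node 1→7 (via fail)  emit P2@[8:8]
i=9 'd': node 7→0 (via fail)
i=10 'a': node 0→17
i=11 'b': node 17→18
i=12 'a': node 18→19  emit P6@[10:12]
i=13 'b': node 19→9 (via fail)
i=14 'c': node 9→7 (via fail)  emit P2@[14:14]
i=15 'c': node 7→7 (via fail)  emit P2@[15:15]
i=16 'd': node 7→0 (via fail)
i=17 'd': node 0→0
i=18 'd': node 0→0
i=19 'c': node 0→7  emit P2@[19:19]
i=20 'b': node 7→1 (via fail)
i=21 'a': node 1→8
i=22 'b': node 8→9
i=23 'b': node 9→10  emit P1@[22:23]
i=24 'c': node 10→11  emit P2@[24:24],P3@[20:24]
i=25 'b': node 11→1 (via fail)
i=26 'd': node 1→2
i=27 'd': node 2→3
i=28 'a': node 3→4
i=29 'b': node 4→5  emit P0@[25:29]
i=30 'c': node 5→7 (via fail)  emit P2@[30:30]
i=31 'd': node 7→0 (via fail)
i=32 'b': node 0→1
i=33 'b': node 1→6  emit P1@[32:33]
i=34 'b': node 6→12  emit P1@[33:34]
i=35 'b': node 12→13  emit P1@[34:35]
i=36 'a': node 13→15 (via fail)
i=37 'd': node 15→16  emit P5@[34:37]
i=38 'c': node 16→7 (via fail)  emit P2@[38:38]
i=39 'c': node 7→7 (via fail)  emit P2@[39:39]
i=40 'a': node 7→17 (via fail)
i=41 'a': node 17→17 (via fail)
i=42 'c': node 17→7 (via fail)  emit P2@[42:42]
i=43 'b': node 7→1 (via fail)
i=44 'd': node 1→2
i=45 'b': node 2→1 (via fail)
i=46 'c': node 1→7 (via fail)  emit P2@[46:46]
i=47 'a': node 7→17 (via fail)
i=48 'b': node 17→18
i=49 'b': node 18→6 (via fail)  emit P1@[48:49]
i=50 'a': node 6→15
i=51 'd': node 15→16  emit P5@[48:51]
i=52 'c': node 16→7 (via fail)  emit P2@[52:52]
i=53 'b': node 7→1 (via fail)

Result: [[1,1],[2,1],[3,1],[4,1],[4,4],[5,1],[5,4],[6,2],[8,2],[12,6],[14,2],[15,2],[19,2],[23,1],[24,2],[24,3],[29,0],[30,2],[33,1],[34,1],[35,1],[37,5],[38,2],[39,2],[42,2],[46,2],[49,1],[51,5],[52,2]]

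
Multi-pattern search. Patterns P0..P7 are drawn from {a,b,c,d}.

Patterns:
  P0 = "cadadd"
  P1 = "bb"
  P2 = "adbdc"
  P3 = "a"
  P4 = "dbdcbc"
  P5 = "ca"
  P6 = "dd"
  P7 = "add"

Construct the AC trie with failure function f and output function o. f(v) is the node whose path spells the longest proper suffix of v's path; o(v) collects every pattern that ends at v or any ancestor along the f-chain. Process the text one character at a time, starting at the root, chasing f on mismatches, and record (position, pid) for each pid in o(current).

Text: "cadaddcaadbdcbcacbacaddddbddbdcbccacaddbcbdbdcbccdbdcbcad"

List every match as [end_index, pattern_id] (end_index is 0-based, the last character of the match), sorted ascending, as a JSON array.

Construct AC machine:
Trie nodes:
  n0 'ε': a→9 b→7 c→1 d→14
  n1 'c': a→2
  n2 'ca': d→3  [P5 ends]
  n3 'cad': a→4
  n4 'cada': d→5
  n5 'cadad': d→6
  n6 'cadadd': ·  [P0 ends]
  n7 'b': b→8
  n8 'bb': ·  [P1 ends]
  n9 'a': d→10  [P3 ends]
  n10 'ad': b→11 d→21
  n11 'adb': d→12
  n12 'adbd': c→13
  n13 'adbdc': ·  [P2 ends]
  n14 'd': b→15 d→20
  n15 'db': d→16
  n16 'dbd': c→17
  n17 'dbdc': b→18
  n18 'dbdcb': c→19
  n19 'dbdcbc': ·  [P4 ends]
  n20 'dd': ·  [P6 ends]
  n21 'add': ·  [P7 ends]

Failure links (BFS by depth):
  fail(1) 'c': from fail(0)=0 chase 'c': 0 ⇒ 0;  out=∅∪out(0)=∅
  fail(7) 'b': from fail(0)=0 chase 'b': 0 ⇒ 0;  out=∅∪out(0)=∅
  fail(9) 'a': from fail(0)=0 chase 'a': 0 ⇒ 0;  out={3}∪out(0)={3}
  fail(14) 'd': from fail(0)=0 chase 'd': 0 ⇒ 0;  out=∅∪out(0)=∅
  fail(2) 'ca': from fail(1)=0 chase 'a': 0 ⇒ 9;  out={5}∪out(9)={3,5}
  fail(8) 'bb': from fail(7)=0 chase 'b': 0 ⇒ 7;  out={1}∪out(7)={1}
  fail(10) 'ad': from fail(9)=0 chase 'd': 0 ⇒ 14;  out=∅∪out(14)=∅
  fail(15) 'db': from fail(14)=0 chase 'b': 0 ⇒ 7;  out=∅∪out(7)=∅
  fail(20) 'dd': from fail(14)=0 chase 'd': 0 ⇒ 14;  out={6}∪out(14)={6}
  fail(3) 'cad': from fail(2)=9 chase 'd': 9 ⇒ 10;  out=∅∪out(10)=∅
  fail(11) 'adb': from fail(10)=14 chase 'b': 14 ⇒ 15;  out=∅∪out(15)=∅
  fail(16) 'dbd': from fail(15)=7 chase 'd': 7→0 ⇒ 14;  out=∅∪out(14)=∅
  fail(21) 'add': from fail(10)=14 chase 'd': 14 ⇒ 20;  out={7}∪out(20)={6,7}
  fail(4) 'cada': from fail(3)=10 chase 'a': 10→14→0 ⇒ 9;  out=∅∪out(9)={3}
  fail(12) 'adbd': from fail(11)=15 chase 'd': 15 ⇒ 16;  out=∅∪out(16)=∅
  fail(17) 'dbdc': from fail(16)=14 chase 'c': 14→0 ⇒ 1;  out=∅∪out(1)=∅
  fail(5) 'cadad': from fail(4)=9 chase 'd': 9 ⇒ 10;  out=∅∪out(10)=∅
  fail(13) 'adbdc': from fail(12)=16 chase 'c': 16 ⇒ 17;  out={2}∪out(17)={2}
  fail(18) 'dbdcb': from fail(17)=1 chase 'b': 1→0 ⇒ 7;  out=∅∪out(7)=∅
  fail(6) 'cadadd': from fail(5)=10 chase 'd': 10 ⇒ 21;  out={0}∪out(21)={0,6,7}
  fail(19) 'dbdcbc': from fail(18)=7 chase 'c': 7→0 ⇒ 1;  out={4}∪out(1)={4}

Scan:
[0] read 'c'  n0⇒n1
[1] read 'a'  n1⇒n2  → match P3@[1:1],P5@[0:1]
[2] read 'd'  n2⇒n3
[3] read 'a'  n3⇒n4  → match P3@[3:3]
[4] read 'd'  n4⇒n5
[5] read 'd'  n5⇒n6  → match P0@[0:5],P6@[4:5],P7@[3:5]
[6] read 'c'  n6⇒n1 (fail-walked)
[7] read 'a'  n1⇒n2  → match P3@[7:7],P5@[6:7]
[8] read 'a'  n2⇒n9 (fail-walked)  → match P3@[8:8]
[9] read 'd'  n9⇒n10
[10] read 'b'  n10⇒n11
[11] read 'd'  n11⇒n12
[12] read 'c'  n12⇒n13  → match P2@[8:12]
[13] read 'b'  n13⇒n18 (fail-walked)
[14] read 'c'  n18⇒n19  → match P4@[9:14]
[15] read 'a'  n19⇒n2 (fail-walked)  → match P3@[15:15],P5@[14:15]
[16] read 'c'  n2⇒n1 (fail-walked)
[17] read 'b'  n1⇒n7 (fail-walked)
[18] read 'a'  n7⇒n9 (fail-walked)  → match P3@[18:18]
[19] read 'c'  n9⇒n1 (fail-walked)
[20] read 'a'  n1⇒n2  → match P3@[20:20],P5@[19:20]
[21] read 'd'  n2⇒n3
[22] read 'd'  n3⇒n21 (fail-walked)  → match P6@[21:22],P7@[20:22]
[23] read 'd'  n21⇒n20 (fail-walked)  → match P6@[22:23]
[24] read 'd'  n20⇒n20 (fail-walked)  → match P6@[23:24]
[25] read 'b'  n20⇒n15 (fail-walked)
[26] read 'd'  n15⇒n16
[27] read 'd'  n16⇒n20 (fail-walked)  → match P6@[26:27]
[28] read 'b'  n20⇒n15 (fail-walked)
[29] read 'd'  n15⇒n16
[30] read 'c'  n16⇒n17
[31] read 'b'  n17⇒n18
[32] read 'c'  n18⇒n19  → match P4@[27:32]
[33] read 'c'  n19⇒n1 (fail-walked)
[34] read 'a'  n1⇒n2  → match P3@[34:34],P5@[33:34]
[35] read 'c'  n2⇒n1 (fail-walked)
[36] read 'a'  n1⇒n2  → match P3@[36:36],P5@[35:36]
[37] read 'd'  n2⇒n3
[38] read 'd'  n3⇒n21 (fail-walked)  → match P6@[37:38],P7@[36:38]
[39] read 'b'  n21⇒n15 (fail-walked)
[40] read 'c'  n15⇒n1 (fail-walked)
[41] read 'b'  n1⇒n7 (fail-walked)
[42] read 'd'  n7⇒n14 (fail-walked)
[43] read 'b'  n14⇒n15
[44] read 'd'  n15⇒n16
[45] read 'c'  n16⇒n17
[46] read 'b'  n17⇒n18
[47] read 'c'  n18⇒n19  → match P4@[42:47]
[48] read 'c'  n19⇒n1 (fail-walked)
[49] read 'd'  n1⇒n14 (fail-walked)
[50] read 'b'  n14⇒n15
[51] read 'd'  n15⇒n16
[52] read 'c'  n16⇒n17
[53] read 'b'  n17⇒n18
[54] read 'c'  n18⇒n19  → match P4@[49:54]
[55] read 'a'  n19⇒n2 (fail-walked)  → match P3@[55:55],P5@[54:55]
[56] read 'd'  n2⇒n3

Result: [[1,3],[1,5],[3,3],[5,0],[5,6],[5,7],[7,3],[7,5],[8,3],[12,2],[14,4],[15,3],[15,5],[18,3],[20,3],[20,5],[22,6],[22,7],[23,6],[24,6],[27,6],[32,4],[34,3],[34,5],[36,3],[36,5],[38,6],[38,7],[47,4],[54,4],[55,3],[55,5]]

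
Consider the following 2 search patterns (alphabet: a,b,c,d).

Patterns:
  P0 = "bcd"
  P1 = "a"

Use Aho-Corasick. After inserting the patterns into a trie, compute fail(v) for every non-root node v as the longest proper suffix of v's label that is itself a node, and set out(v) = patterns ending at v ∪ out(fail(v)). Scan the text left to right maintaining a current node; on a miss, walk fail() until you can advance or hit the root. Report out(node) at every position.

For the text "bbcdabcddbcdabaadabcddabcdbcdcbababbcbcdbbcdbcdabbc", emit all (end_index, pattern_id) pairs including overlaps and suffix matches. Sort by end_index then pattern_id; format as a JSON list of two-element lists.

Build:
Trie nodes:
  n0 'ε': a→4 b→1
  n1 'b': c→2
  n2 'bc': d→3
  n3 'bcd': ·  ←P0
  n4 'a': ·  ←P1

Failure links (BFS by depth):
  n1('b'): parent n0 fail=0; on 'b' 0 → fail=0;  out ∅∪∅=∅
  n4('a'): parent n0 fail=0; on 'a' 0 → fail=0;  out {1}∪∅={1}
  n2('bc'): parent n1 fail=0; on 'c' 0 → fail=0;  out ∅∪∅=∅
  n3('bcd'): parent n2 fail=0; on 'd' 0 → fail=0;  out {0}∪∅={0}

Run:
pos 0 'b': at 1
pos 1 'b': at 1 (fail-walked)
pos 2 'c': at 2
pos 3 'd': at 3  ** P0@[1:3]
pos 4 'a': at 4 (fail-walked)  ** P1@[4:4]
pos 5 'b': at 1 (fail-walked)
pos 6 'c': at 2
pos 7 'd': at 3  ** P0@[5:7]
pos 8 'd': at 0 (fail-walked)
pos 9 'b': at 1
pos 10 'c': at 2
pos 11 'd': at 3  ** P0@[9:11]
pos 12 'a': at 4 (fail-walked)  ** P1@[12:12]
pos 13 'b': at 1 (fail-walked)
pos 14 'a': at 4 (fail-walked)  ** P1@[14:14]
pos 15 'a': at 4 (fail-walked)  ** P1@[15:15]
pos 16 'd': at 0 (fail-walked)
pos 17 'a': at 4  ** P1@[17:17]
pos 18 'b': at 1 (fail-walked)
pos 19 'c': at 2
pos 20 'd': at 3  ** P0@[18:20]
pos 21 'd': at 0 (fail-walked)
pos 22 'a': at 4  ** P1@[22:22]
pos 23 'b': at 1 (fail-walked)
pos 24 'c': at 2
pos 25 'd': at 3  ** P0@[23:25]
pos 26 'b': at 1 (fail-walked)
pos 27 'c': at 2
pos 28 'd': at 3  ** P0@[26:28]
pos 29 'c': at 0 (fail-walked)
pos 30 'b': at 1
pos 31 'a': at 4 (fail-walked)  ** P1@[31:31]
pos 32 'b': at 1 (fail-walked)
pos 33 'a': at 4 (fail-walked)  ** P1@[33:33]
pos 34 'b': at 1 (fail-walked)
pos 35 'b': at 1 (fail-walked)
pos 36 'c': at 2
pos 37 'b': at 1 (fail-walked)
pos 38 'c': at 2
pos 39 'd': at 3  ** P0@[37:39]
pos 40 'b': at 1 (fail-walked)
pos 41 'b': at 1 (fail-walked)
pos 42 'c': at 2
pos 43 'd': at 3  ** P0@[41:43]
pos 44 'b': at 1 (fail-walked)
pos 45 'c': at 2
pos 46 'd': at 3  ** P0@[44:46]
pos 47 'a': at 4 (fail-walked)  ** P1@[47:47]
pos 48 'b': at 1 (fail-walked)
pos 49 'b': at 1 (fail-walked)
pos 50 'c': at 2

Matches: [[3,0],[4,1],[7,0],[11,0],[12,1],[14,1],[15,1],[17,1],[20,0],[22,1],[25,0],[28,0],[31,1],[33,1],[39,0],[43,0],[46,0],[47,1]]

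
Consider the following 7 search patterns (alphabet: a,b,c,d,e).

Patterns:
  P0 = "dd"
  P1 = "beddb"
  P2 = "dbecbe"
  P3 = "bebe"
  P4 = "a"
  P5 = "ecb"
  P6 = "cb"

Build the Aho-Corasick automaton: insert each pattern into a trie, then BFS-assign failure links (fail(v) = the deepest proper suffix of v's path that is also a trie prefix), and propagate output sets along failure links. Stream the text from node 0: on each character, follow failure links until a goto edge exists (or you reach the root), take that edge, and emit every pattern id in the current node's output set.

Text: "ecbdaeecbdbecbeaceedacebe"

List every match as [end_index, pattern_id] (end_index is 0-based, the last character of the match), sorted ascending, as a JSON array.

Construct AC machine:
Trie nodes:
  n0 'ε': a→15 b→3 c→19 d→1 e→16
  n1 'd': b→8 d→2
  n2 'dd': ·  [P0 ends]
  n3 'b': e→4
  n4 'be': b→13 d→5
  n5 'bed': d→6
  n6 'bedd': b→7
  n7 'beddb': ·  [P1 ends]
  n8 'db': e→9
  n9 'dbe': c→10
  n10 'dbec': b→11
  n11 'dbecb': e→12
  n12 'dbecbe': ·  [P2 ends]
  n13 'beb': e→14
  n14 'bebe': ·  [P3 ends]
  n15 'a': ·  [P4 ends]
  n16 'e': c→17
  n17 'ec': b→18
  n18 'ecb': ·  [P5 ends]
  n19 'c': b→20
  n20 'cb': ·  [P6 ends]

Failure links (BFS by depth):
  fail(1) 'd': from fail(0)=0 chase 'd': 0 ⇒ 0;  out=∅∪out(0)=∅
  fail(3) 'b': from fail(0)=0 chase 'b': 0 ⇒ 0;  out=∅∪out(0)=∅
  fail(15) 'a': from fail(0)=0 chase 'a': 0 ⇒ 0;  out={4}∪out(0)={4}
  fail(16) 'e': from fail(0)=0 chase 'e': 0 ⇒ 0;  out=∅∪out(0)=∅
  fail(19) 'c': from fail(0)=0 chase 'c': 0 ⇒ 0;  out=∅∪out(0)=∅
  fail(2) 'dd': from fail(1)=0 chase 'd': 0 ⇒ 1;  out={0}∪out(1)={0}
  fail(4) 'be': from fail(3)=0 chase 'e': 0 ⇒ 16;  out=∅∪out(16)=∅
  fail(8) 'db': from fail(1)=0 chase 'b': 0 ⇒ 3;  out=∅∪out(3)=∅
  fail(17) 'ec': from fail(16)=0 chase 'c': 0 ⇒ 19;  out=∅∪out(19)=∅
  fail(20) 'cb': from fail(19)=0 chase 'b': 0 ⇒ 3;  out={6}∪out(3)={6}
  fail(5) 'bed': from fail(4)=16 chase 'd': 16→0 ⇒ 1;  out=∅∪out(1)=∅
  fail(9) 'dbe': from fail(8)=3 chase 'e': 3 ⇒ 4;  out=∅∪out(4)=∅
  fail(13) 'beb': from fail(4)=16 chase 'b': 16→0 ⇒ 3;  out=∅∪out(3)=∅
  fail(18) 'ecb': from fail(17)=19 chase 'b': 19 ⇒ 20;  out={5}∪out(20)={5,6}
  fail(6) 'bedd': from fail(5)=1 chase 'd': 1 ⇒ 2;  out=∅∪out(2)={0}
  fail(10) 'dbec': from fail(9)=4 chase 'c': 4→16 ⇒ 17;  out=∅∪out(17)=∅
  fail(14) 'bebe': from fail(13)=3 chase 'e': 3 ⇒ 4;  out={3}∪out(4)={3}
  fail(7) 'beddb': from fail(6)=2 chase 'b': 2→1 ⇒ 8;  out={1}∪out(8)={1}
  fail(11) 'dbecb': from fail(10)=17 chase 'b': 17 ⇒ 18;  out=∅∪out(18)={5,6}
  fail(12) 'dbecbe': from fail(11)=18 chase 'e': 18→20→3 ⇒ 4;  out={2}∪out(4)={2}

Scan:
pos 0 'e': at 16
pos 1 'c': at 17
pos 2 'b': at 18  ** P5@[0:2],P6@[1:2]
pos 3 'd': at 1 (fail-walked)
pos 4 'a': at 15 (fail-walked)  ** P4@[4:4]
pos 5 'e': at 16 (fail-walked)
pos 6 'e': at 16 (fail-walked)
pos 7 'c': at 17
pos 8 'b': at 18  ** P5@[6:8],P6@[7:8]
pos 9 'd': at 1 (fail-walked)
pos 10 'b': at 8
pos 11 'e': at 9
pos 12 'c': at 10
pos 13 'b': at 11  ** P5@[11:13],P6@[12:13]
pos 14 'e': at 12  ** P2@[9:14]
pos 15 'a': at 15 (fail-walked)  ** P4@[15:15]
pos 16 'c': at 19 (fail-walked)
pos 17 'e': at 16 (fail-walked)
pos 18 'e': at 16 (fail-walked)
pos 19 'd': at 1 (fail-walked)
pos 20 'a': at 15 (fail-walked)  ** P4@[20:20]
pos 21 'c': at 19 (fail-walked)
pos 22 'e': at 16 (fail-walked)
pos 23 'b': at 3 (fail-walked)
pos 24 'e': at 4

All matches (sorted): [[2,5],[2,6],[4,4],[8,5],[8,6],[13,5],[13,6],[14,2],[15,4],[20,4]]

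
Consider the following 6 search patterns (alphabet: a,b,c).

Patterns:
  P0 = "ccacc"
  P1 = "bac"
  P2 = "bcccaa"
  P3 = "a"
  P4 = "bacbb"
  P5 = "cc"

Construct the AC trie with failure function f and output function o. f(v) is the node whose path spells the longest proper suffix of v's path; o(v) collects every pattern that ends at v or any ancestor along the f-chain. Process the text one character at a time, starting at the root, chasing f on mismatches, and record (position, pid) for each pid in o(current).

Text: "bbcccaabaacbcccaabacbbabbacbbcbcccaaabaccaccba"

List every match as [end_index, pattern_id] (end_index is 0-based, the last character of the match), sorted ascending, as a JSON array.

Build:
Trie nodes:
  0='ε' goto a→14 b→6 c→1
  1='c' goto c→2
  2='cc' goto a→3  [P5 ends]
  3='cca' goto c→4
  4='ccac' goto c→5
  5='ccacc' goto ·  [P0 ends]
  6='b' goto a→7 c→9
  7='ba' goto c→8
  8='bac' goto b→15  [P1 ends]
  9='bc' goto c→10
  10='bcc' goto c→11
  11='bccc' goto a→12
  12='bccca' goto a→13
  13='bcccaa' goto ·  [P2 ends]
  14='a' goto ·  [P3 ends]
  15='bacb' goto b→16
  16='bacbb' goto ·  [P4 ends]

BFS fail/out derivation:
  fail(1) 'c': from fail(0)=0 chase 'c': 0 ⇒ 0;  out=∅∪out(0)=∅
  fail(6) 'b': from fail(0)=0 chase 'b': 0 ⇒ 0;  out=∅∪out(0)=∅
  fail(14) 'a': from fail(0)=0 chase 'a': 0 ⇒ 0;  out={3}∪out(0)={3}
  fail(2) 'cc': from fail(1)=0 chase 'c': 0 ⇒ 1;  out={5}∪out(1)={5}
  fail(7) 'ba': from fail(6)=0 chase 'a': 0 ⇒ 14;  out=∅∪out(14)={3}
  fail(9) 'bc': from fail(6)=0 chase 'c': 0 ⇒ 1;  out=∅∪out(1)=∅
  fail(3) 'cca': from fail(2)=1 chase 'a': 1→0 ⇒ 14;  out=∅∪out(14)={3}
  fail(8) 'bac': from fail(7)=14 chase 'c': 14→0 ⇒ 1;  out={1}∪out(1)={1}
  fail(10) 'bcc': from fail(9)=1 chase 'c': 1 ⇒ 2;  out=∅∪out(2)={5}
  fail(4) 'ccac': from fail(3)=14 chase 'c': 14→0 ⇒ 1;  out=∅∪out(1)=∅
  fail(11) 'bccc': from fail(10)=2 chase 'c': 2→1 ⇒ 2;  out=∅∪out(2)={5}
  fail(15) 'bacb': from fail(8)=1 chase 'b': 1→0 ⇒ 6;  out=∅∪out(6)=∅
  fail(5) 'ccacc': from fail(4)=1 chase 'c': 1 ⇒ 2;  out={0}∪out(2)={0,5}
  fail(12) 'bccca': from fail(11)=2 chase 'a': 2 ⇒ 3;  out=∅∪out(3)={3}
  fail(16) 'bacbb': from fail(15)=6 chase 'b': 6→0 ⇒ 6;  out={4}∪out(6)={4}
  fail(13) 'bcccaa': from fail(12)=3 chase 'a': 3→14→0 ⇒ 14;  out={2}∪out(14)={2,3}

Scan:
[0] read 'b'  n0⇒n6
[1] read 'b'  n6⇒n6 ·f
[2] read 'c'  n6⇒n9
[3] read 'c'  n9⇒n10  ** P5@[2:3]
[4] read 'c'  n10⇒n11  ** P5@[3:4]
[5] read 'a'  n11⇒n12  ** P3@[5:5]
[6] read 'a'  n12⇒n13  ** P2@[1:6],P3@[6:6]
[7] read 'b'  n13⇒n6 ·f
[8] read 'a'  n6⇒n7  ** P3@[8:8]
[9] read 'a'  n7⇒n14 ·f  ** P3@[9:9]
[10] read 'c'  n14⇒n1 ·f
[11] read 'b'  n1⇒n6 ·f
[12] read 'c'  n6⇒n9
[13] read 'c'  n9⇒n10  ** P5@[12:13]
[14] read 'c'  n10⇒n11  ** P5@[13:14]
[15] read 'a'  n11⇒n12  ** P3@[15:15]
[16] read 'a'  n12⇒n13  ** P2@[11:16],P3@[16:16]
[17] read 'b'  n13⇒n6 ·f
[18] read 'a'  n6⇒n7  ** P3@[18:18]
[19] read 'c'  n7⇒n8  ** P1@[17:19]
[20] read 'b'  n8⇒n15
[21] read 'b'  n15⇒n16  ** P4@[17:21]
[22] read 'a'  n16⇒n7 ·f  ** P3@[22:22]
[23] read 'b'  n7⇒n6 ·f
[24] read 'b'  n6⇒n6 ·f
[25] read 'a'  n6⇒n7  ** P3@[25:25]
[26] read 'c'  n7⇒n8  ** P1@[24:26]
[27] read 'b'  n8⇒n15
[28] read 'b'  n15⇒n16  ** P4@[24:28]
[29] read 'c'  n16⇒n9 ·f
[30] read 'b'  n9⇒n6 ·f
[31] read 'c'  n6⇒n9
[32] read 'c'  n9⇒n10  ** P5@[31:32]
[33] read 'c'  n10⇒n11  ** P5@[32:33]
[34] read 'a'  n11⇒n12  ** P3@[34:34]
[35] read 'a'  n12⇒n13  ** P2@[30:35],P3@[35:35]
[36] read 'a'  n13⇒n14 ·f  ** P3@[36:36]
[37] read 'b'  n14⇒n6 ·f
[38] read 'a'  n6⇒n7  ** P3@[38:38]
[39] read 'c'  n7⇒n8  ** P1@[37:39]
[40] read 'c'  n8⇒n2 ·f  ** P5@[39:40]
[41] read 'a'  n2⇒n3  ** P3@[41:41]
[42] read 'c'  n3⇒n4
[43] read 'c'  n4⇒n5  ** P0@[39:43],P5@[42:43]
[44] read 'b'  n5⇒n6 ·f
[45] read 'a'  n6⇒n7  ** P3@[45:45]

Result: [[3,5],[4,5],[5,3],[6,2],[6,3],[8,3],[9,3],[13,5],[14,5],[15,3],[16,2],[16,3],[18,3],[19,1],[21,4],[22,3],[25,3],[26,1],[28,4],[32,5],[33,5],[34,3],[35,2],[35,3],[36,3],[38,3],[39,1],[40,5],[41,3],[43,0],[43,5],[45,3]]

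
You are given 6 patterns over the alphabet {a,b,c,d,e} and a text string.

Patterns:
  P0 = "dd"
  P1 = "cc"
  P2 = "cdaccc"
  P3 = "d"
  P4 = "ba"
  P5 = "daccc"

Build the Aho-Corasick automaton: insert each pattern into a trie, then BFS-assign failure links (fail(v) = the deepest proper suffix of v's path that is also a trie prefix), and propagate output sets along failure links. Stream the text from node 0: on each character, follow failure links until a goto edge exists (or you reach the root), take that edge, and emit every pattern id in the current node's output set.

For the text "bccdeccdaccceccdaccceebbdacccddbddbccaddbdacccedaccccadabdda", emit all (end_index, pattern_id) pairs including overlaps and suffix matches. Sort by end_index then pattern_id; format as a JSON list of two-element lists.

Build:
Trie nodes:
  n0 'ε': b→10 c→3 d→1
  n1 'd': a→12 d→2  [P3 ends]
  n2 'dd': ·  [P0 ends]
  n3 'c': c→4 d→5
  n4 'cc': ·  [P1 ends]
  n5 'cd': a→6
  n6 'cda': c→7
  n7 'cdac': c→8
  n8 'cdacc': c→9
  n9 'cdaccc': ·  [P2 ends]
  n10 'b': a→11
  n11 'ba': ·  [P4 ends]
  n12 'da': c→13
  n13 'dac': c→14
  n14 'dacc': c→15
  n15 'daccc': ·  [P5 ends]

Failure links (BFS by depth):
  fail(1) 'd': from fail(0)=0 chase 'd': 0 ⇒ 0;  out={3}∪out(0)={3}
  fail(3) 'c': from fail(0)=0 chase 'c': 0 ⇒ 0;  out=∅∪out(0)=∅
  fail(10) 'b': from fail(0)=0 chase 'b': 0 ⇒ 0;  out=∅∪out(0)=∅
  fail(2) 'dd': from fail(1)=0 chase 'd': 0 ⇒ 1;  out={0}∪out(1)={0,3}
  fail(4) 'cc': from fail(3)=0 chase 'c': 0 ⇒ 3;  out={1}∪out(3)={1}
  fail(5) 'cd': from fail(3)=0 chase 'd': 0 ⇒ 1;  out=∅∪out(1)={3}
  fail(11) 'ba': from fail(10)=0 chase 'a': 0 ⇒ 0;  out={4}∪out(0)={4}
  fail(12) 'da': from fail(1)=0 chase 'a': 0 ⇒ 0;  out=∅∪out(0)=∅
  fail(6) 'cda': from fail(5)=1 chase 'a': 1 ⇒ 12;  out=∅∪out(12)=∅
  fail(13) 'dac': from fail(12)=0 chase 'c': 0 ⇒ 3;  out=∅∪out(3)=∅
  fail(7) 'cdac': from fail(6)=12 chase 'c': 12 ⇒ 13;  out=∅∪out(13)=∅
  fail(14) 'dacc': from fail(13)=3 chase 'c': 3 ⇒ 4;  out=∅∪out(4)={1}
  fail(8) 'cdacc': from fail(7)=13 chase 'c': 13 ⇒ 14;  out=∅∪out(14)={1}
  fail(15) 'daccc': from fail(14)=4 chase 'c': 4→3 ⇒ 4;  out={5}∪out(4)={1,5}
  fail(9) 'cdaccc': from fail(8)=14 chase 'c': 14 ⇒ 15;  out={2}∪out(15)={1,2,5}

Run:
pos 0 'b': at 10
pos 1 'c': at 3 (via fail)
pos 2 'c': at 4  ** P1@[1:2]
pos 3 'd': at 5 (via fail)  ** P3@[3:3]
pos 4 'e': at 0 (via fail)
pos 5 'c': at 3
pos 6 'c': at 4  ** P1@[5:6]
pos 7 'd': at 5 (via fail)  ** P3@[7:7]
pos 8 'a': at 6
pos 9 'c': at 7
pos 10 'c': at 8  ** P1@[9:10]
pos 11 'c': at 9  ** P1@[10:11],P2@[6:11],P5@[7:11]
pos 12 'e': at 0 (via fail)
pos 13 'c': at 3
pos 14 'c': at 4  ** P1@[13:14]
pos 15 'd': at 5 (via fail)  ** P3@[15:15]
pos 16 'a': at 6
pos 17 'c': at 7
pos 18 'c': at 8  ** P1@[17:18]
pos 19 'c': at 9  ** P1@[18:19],P2@[14:19],P5@[15:19]
pos 20 'e': at 0 (via fail)
pos 21 'e': at 0
pos 22 'b': at 10
pos 23 'b': at 10 (via fail)
pos 24 'd': at 1 (via fail)  ** P3@[24:24]
pos 25 'a': at 12
pos 26 'c': at 13
pos 27 'c': at 14  ** P1@[26:27]
pos 28 'c': at 15  ** P1@[27:28],P5@[24:28]
pos 29 'd': at 5 (via fail)  ** P3@[29:29]
pos 30 'd': at 2 (via fail)  ** P0@[29:30],P3@[30:30]
pos 31 'b': at 10 (via fail)
pos 32 'd': at 1 (via fail)  ** P3@[32:32]
pos 33 'd': at 2  ** P0@[32:33],P3@[33:33]
pos 34 'b': at 10 (via fail)
pos 35 'c': at 3 (via fail)
pos 36 'c': at 4  ** P1@[35:36]
pos 37 'a': at 0 (via fail)
pos 38 'd': at 1  ** P3@[38:38]
pos 39 'd': at 2  ** P0@[38:39],P3@[39:39]
pos 40 'b': at 10 (via fail)
pos 41 'd': at 1 (via fail)  ** P3@[41:41]
pos 42 'a': at 12
pos 43 'c': at 13
pos 44 'c': at 14  ** P1@[43:44]
pos 45 'c': at 15  ** P1@[44:45],P5@[41:45]
pos 46 'e': at 0 (via fail)
pos 47 'd': at 1  ** P3@[47:47]
pos 48 'a': at 12
pos 49 'c': at 13
pos 50 'c': at 14  ** P1@[49:50]
pos 51 'c': at 15  ** P1@[50:51],P5@[47:51]
pos 52 'c': at 4 (via fail)  ** P1@[51:52]
pos 53 'a': at 0 (via fail)
pos 54 'd': at 1  ** P3@[54:54]
pos 55 'a': at 12
pos 56 'b': at 10 (via fail)
pos 57 'd': at 1 (via fail)  ** P3@[57:57]
pos 58 'd': at 2  ** P0@[57:58],P3@[58:58]
pos 59 'a': at 12 (via fail)

Result: [[2,1],[3,3],[6,1],[7,3],[10,1],[11,1],[11,2],[11,5],[14,1],[15,3],[18,1],[19,1],[19,2],[19,5],[24,3],[27,1],[28,1],[28,5],[29,3],[30,0],[30,3],[32,3],[33,0],[33,3],[36,1],[38,3],[39,0],[39,3],[41,3],[44,1],[45,1],[45,5],[47,3],[50,1],[51,1],[51,5],[52,1],[54,3],[57,3],[58,0],[58,3]]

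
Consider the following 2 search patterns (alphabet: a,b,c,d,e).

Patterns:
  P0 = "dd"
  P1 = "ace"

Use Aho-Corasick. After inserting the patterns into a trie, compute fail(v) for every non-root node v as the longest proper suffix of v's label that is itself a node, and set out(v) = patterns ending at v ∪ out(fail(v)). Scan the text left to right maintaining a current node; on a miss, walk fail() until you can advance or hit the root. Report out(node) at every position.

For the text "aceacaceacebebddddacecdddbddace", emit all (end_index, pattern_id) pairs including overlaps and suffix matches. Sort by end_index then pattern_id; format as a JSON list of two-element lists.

Construct AC machine:
Trie nodes:
  n0 'ε': a→3 d→1
  n1 'd': d→2
  n2 'dd': ·  [P0 ends]
  n3 'a': c→4
  n4 'ac': e→5
  n5 'ace': ·  [P1 ends]

BFS fail/out derivation:
  fail(1) 'd': from fail(0)=0 chase 'd': 0 ⇒ 0;  out=∅∪out(0)=∅
  fail(3) 'a': from fail(0)=0 chase 'a': 0 ⇒ 0;  out=∅∪out(0)=∅
  fail(2) 'dd': from fail(1)=0 chase 'd': 0 ⇒ 1;  out={0}∪out(1)={0}
  fail(4) 'ac': from fail(3)=0 chase 'c': 0 ⇒ 0;  out=∅∪out(0)=∅
  fail(5) 'ace': from fail(4)=0 chase 'e': 0 ⇒ 0;  out={1}∪out(0)={1}

Scan:
[0] read 'a'  n0⇒n3
[1] read 'c'  n3⇒n4
[2] read 'e'  n4⇒n5  ** P1@[0:2]
[3] read 'a'  n5⇒n3 ·f
[4] read 'c'  n3⇒n4
[5] read 'a'  n4⇒n3 ·f
[6] read 'c'  n3⇒n4
[7] read 'e'  n4⇒n5  ** P1@[5:7]
[8] read 'a'  n5⇒n3 ·f
[9] read 'c'  n3⇒n4
[10] read 'e'  n4⇒n5  ** P1@[8:10]
[11] read 'b'  n5⇒n0 ·f
[12] read 'e'  n0⇒n0
[13] read 'b'  n0⇒n0
[14] read 'd'  n0⇒n1
[15] read 'd'  n1⇒n2  ** P0@[14:15]
[16] read 'd'  n2⇒n2 ·f  ** P0@[15:16]
[17] read 'd'  n2⇒n2 ·f  ** P0@[16:17]
[18] read 'a'  n2⇒n3 ·f
[19] read 'c'  n3⇒n4
[20] read 'e'  n4⇒n5  ** P1@[18:20]
[21] read 'c'  n5⇒n0 ·f
[22] read 'd'  n0⇒n1
[23] read 'd'  n1⇒n2  ** P0@[22:23]
[24] read 'd'  n2⇒n2 ·f  ** P0@[23:24]
[25] read 'b'  n2⇒n0 ·f
[26] read 'd'  n0⇒n1
[27] read 'd'  n1⇒n2  ** P0@[26:27]
[28] read 'a'  n2⇒n3 ·f
[29] read 'c'  n3⇒n4
[30] read 'e'  n4⇒n5  ** P1@[28:30]

Result: [[2,1],[7,1],[10,1],[15,0],[16,0],[17,0],[20,1],[23,0],[24,0],[27,0],[30,1]]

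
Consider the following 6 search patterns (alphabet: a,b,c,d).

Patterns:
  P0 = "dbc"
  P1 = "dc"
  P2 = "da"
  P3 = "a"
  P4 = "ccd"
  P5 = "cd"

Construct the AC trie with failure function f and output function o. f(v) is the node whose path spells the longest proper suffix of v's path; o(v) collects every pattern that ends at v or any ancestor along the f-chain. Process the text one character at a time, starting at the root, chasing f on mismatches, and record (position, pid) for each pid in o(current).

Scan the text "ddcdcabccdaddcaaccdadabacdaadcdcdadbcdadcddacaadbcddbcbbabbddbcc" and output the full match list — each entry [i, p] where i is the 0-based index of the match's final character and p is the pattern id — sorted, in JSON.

Construct AC machine:
Trie nodes:
  n0 'ε': a→6 c→7 d→1
  n1 'd': a→5 b→2 c→4
  n2 'db': c→3
  n3 'dbc': ·  ←P0
  n4 'dc': ·  ←P1
  n5 'da': ·  ←P2
  n6 'a': ·  ←P3
  n7 'c': c→8 d→10
  n8 'cc': d→9
  n9 'ccd': ·  ←P4
  n10 'cd': ·  ←P5

BFS fail/out derivation:
  fail(1) 'd': from fail(0)=0 chase 'd': 0 ⇒ 0;  out=∅∪out(0)=∅
  fail(6) 'a': from fail(0)=0 chase 'a': 0 ⇒ 0;  out={3}∪out(0)={3}
  fail(7) 'c': from fail(0)=0 chase 'c': 0 ⇒ 0;  out=∅∪out(0)=∅
  fail(2) 'db': from fail(1)=0 chase 'b': 0 ⇒ 0;  out=∅∪out(0)=∅
  fail(4) 'dc': from fail(1)=0 chase 'c': 0 ⇒ 7;  out={1}∪out(7)={1}
  fail(5) 'da': from fail(1)=0 chase 'a': 0 ⇒ 6;  out={2}∪out(6)={2,3}
  fail(8) 'cc': from fail(7)=0 chase 'c': 0 ⇒ 7;  out=∅∪out(7)=∅
  fail(10) 'cd': from fail(7)=0 chase 'd': 0 ⇒ 1;  out={5}∪out(1)={5}
  fail(3) 'dbc': from fail(2)=0 chase 'c': 0 ⇒ 7;  out={0}∪out(7)={0}
  fail(9) 'ccd': from fail(8)=7 chase 'd': 7 ⇒ 10;  out={4}∪out(10)={4,5}

Run:
pos 0 'd': at 1
pos 1 'd': at 1 ·f
pos 2 'c': at 4  ** P1@[1:2]
pos 3 'd': at 10 ·f  ** P5@[2:3]
pos 4 'c': at 4 ·f  ** P1@[3:4]
pos 5 'a': at 6 ·f  ** P3@[5:5]
pos 6 'b': at 0 ·f
pos 7 'c': at 7
pos 8 'c': at 8
pos 9 'd': at 9  ** P4@[7:9],P5@[8:9]
pos 10 'a': at 5 ·f  ** P2@[9:10],P3@[10:10]
pos 11 'd': at 1 ·f
pos 12 'd': at 1 ·f
pos 13 'c': at 4  ** P1@[12:13]
pos 14 'a': at 6 ·f  ** P3@[14:14]
pos 15 'a': at 6 ·f  ** P3@[15:15]
pos 16 'c': at 7 ·f
pos 17 'c': at 8
pos 18 'd': at 9  ** P4@[16:18],P5@[17:18]
pos 19 'a': at 5 ·f  ** P2@[18:19],P3@[19:19]
pos 20 'd': at 1 ·f
pos 21 'a': at 5  ** P2@[20:21],P3@[21:21]
pos 22 'b': at 0 ·f
pos 23 'a': at 6  ** P3@[23:23]
pos 24 'c': at 7 ·f
pos 25 'd': at 10  ** P5@[24:25]
pos 26 'a': at 5 ·f  ** P2@[25:26],P3@[26:26]
pos 27 'a': at 6 ·f  ** P3@[27:27]
pos 28 'd': at 1 ·f
pos 29 'c': at 4  ** P1@[28:29]
pos 30 'd': at 10 ·f  ** P5@[29:30]
pos 31 'c': at 4 ·f  ** P1@[30:31]
pos 32 'd': at 10 ·f  ** P5@[31:32]
pos 33 'a': at 5 ·f  ** P2@[32:33],P3@[33:33]
pos 34 'd': at 1 ·f
pos 35 'b': at 2
pos 36 'c': at 3  ** P0@[34:36]
pos 37 'd': at 10 ·f  ** P5@[36:37]
pos 38 'a': at 5 ·f  ** P2@[37:38],P3@[38:38]
pos 39 'd': at 1 ·f
pos 40 'c': at 4  ** P1@[39:40]
pos 41 'd': at 10 ·f  ** P5@[40:41]
pos 42 'd': at 1 ·f
pos 43 'a': at 5  ** P2@[42:43],P3@[43:43]
pos 44 'c': at 7 ·f
pos 45 'a': at 6 ·f  ** P3@[45:45]
pos 46 'a': at 6 ·f  ** P3@[46:46]
pos 47 'd': at 1 ·f
pos 48 'b': at 2
pos 49 'c': at 3  ** P0@[47:49]
pos 50 'd': at 10 ·f  ** P5@[49:50]
pos 51 'd': at 1 ·f
pos 52 'b': at 2
pos 53 'c': at 3  ** P0@[51:53]
pos 54 'b': at 0 ·f
pos 55 'b': at 0
pos 56 'a': at 6  ** P3@[56:56]
pos 57 'b': at 0 ·f
pos 58 'b': at 0
pos 59 'd': at 1
pos 60 'd': at 1 ·f
pos 61 'b': at 2
pos 62 'c': at 3  ** P0@[60:62]
pos 63 'c': at 8 ·f

Result: [[2,1],[3,5],[4,1],[5,3],[9,4],[9,5],[10,2],[10,3],[13,1],[14,3],[15,3],[18,4],[18,5],[19,2],[19,3],[21,2],[21,3],[23,3],[25,5],[26,2],[26,3],[27,3],[29,1],[30,5],[31,1],[32,5],[33,2],[33,3],[36,0],[37,5],[38,2],[38,3],[40,1],[41,5],[43,2],[43,3],[45,3],[46,3],[49,0],[50,5],[53,0],[56,3],[62,0]]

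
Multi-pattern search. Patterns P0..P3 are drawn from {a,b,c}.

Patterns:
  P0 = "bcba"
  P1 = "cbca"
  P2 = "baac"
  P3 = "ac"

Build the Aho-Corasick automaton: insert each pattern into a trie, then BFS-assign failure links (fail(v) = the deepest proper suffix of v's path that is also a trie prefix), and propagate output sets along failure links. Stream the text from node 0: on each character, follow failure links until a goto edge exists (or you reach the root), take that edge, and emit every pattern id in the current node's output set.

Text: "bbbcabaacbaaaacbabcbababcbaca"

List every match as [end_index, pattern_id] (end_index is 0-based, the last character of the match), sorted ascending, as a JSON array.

Construct AC machine:
Trie (insert patterns):
  n0 'ε': a→12 b→1 c→5
  n1 'b': a→9 c→2
  n2 'bc': b→3
  n3 'bcb': a→4
  n4 'bcba': ·  [P0 ends]
  n5 'c': b→6
  n6 'cb': c→7
  n7 'cbc': a→8
  n8 'cbca': ·  [P1 ends]
  n9 'ba': a→10
  n10 'baa': c→11
  n11 'baac': ·  [P2 ends]
  n12 'a': c→13
  n13 'ac': ·  [P3 ends]

BFS fail/out derivation:
  n1('b'): parent n0 fail=0; on 'b' 0 → fail=0;  out ∅∪∅=∅
  n5('c'): parent n0 fail=0; on 'c' 0 → fail=0;  out ∅∪∅=∅
  n12('a'): parent n0 fail=0; on 'a' 0 → fail=0;  out ∅∪∅=∅
  n2('bc'): parent n1 fail=0; on 'c' 0 → fail=5;  out ∅∪∅=∅
  n6('cb'): parent n5 fail=0; on 'b' 0 → fail=1;  out ∅∪∅=∅
  n9('ba'): parent n1 fail=0; on 'a' 0 → fail=12;  out ∅∪∅=∅
  n13('ac'): parent n12 fail=0; on 'c' 0 → fail=5;  out {3}∪∅={3}
  n3('bcb'): parent n2 fail=5; on 'b' 5 → fail=6;  out ∅∪∅=∅
  n7('cbc'): parent n6 fail=1; on 'c' 1 → fail=2;  out ∅∪∅=∅
  n10('baa'): parent n9 fail=12; on 'a' 12→0 → fail=12;  out ∅∪∅=∅
  n4('bcba'): parent n3 fail=6; on 'a' 6→1 → fail=9;  out {0}∪∅={0}
  n8('cbca'): parent n7 fail=2; on 'a' 2→5→0 → fail=12;  out {1}∪∅={1}
  n11('baac'): parent n10 fail=12; on 'c' 12 → fail=13;  out {2}∪{3}={2,3}

Run:
pos 0 'b': at 1
pos 1 'b': at 1 (fail-walked)
pos 2 'b': at 1 (fail-walked)
pos 3 'c': at 2
pos 4 'a': at 12 (fail-walked)
pos 5 'b': at 1 (fail-walked)
pos 6 'a': at 9
pos 7 'a': at 10
pos 8 'c': at 11  emit P2@[5:8],P3@[7:8]
pos 9 'b': at 6 (fail-walked)
pos 10 'a': at 9 (fail-walked)
pos 11 'a': at 10
pos 12 'a': at 12 (fail-walked)
pos 13 'a': at 12 (fail-walked)
pos 14 'c': at 13  emit P3@[13:14]
pos 15 'b': at 6 (fail-walked)
pos 16 'a': at 9 (fail-walked)
pos 17 'b': at 1 (fail-walked)
pos 18 'c': at 2
pos 19 'b': at 3
pos 20 'a': at 4  emit P0@[17:20]
pos 21 'b': at 1 (fail-walked)
pos 22 'a': at 9
pos 23 'b': at 1 (fail-walked)
pos 24 'c': at 2
pos 25 'b': at 3
pos 26 'a': at 4  emit P0@[23:26]
pos 27 'c': at 13 (fail-walked)  emit P3@[26:27]
pos 28 'a': at 12 (fail-walked)

Result: [[8,2],[8,3],[14,3],[20,0],[26,0],[27,3]]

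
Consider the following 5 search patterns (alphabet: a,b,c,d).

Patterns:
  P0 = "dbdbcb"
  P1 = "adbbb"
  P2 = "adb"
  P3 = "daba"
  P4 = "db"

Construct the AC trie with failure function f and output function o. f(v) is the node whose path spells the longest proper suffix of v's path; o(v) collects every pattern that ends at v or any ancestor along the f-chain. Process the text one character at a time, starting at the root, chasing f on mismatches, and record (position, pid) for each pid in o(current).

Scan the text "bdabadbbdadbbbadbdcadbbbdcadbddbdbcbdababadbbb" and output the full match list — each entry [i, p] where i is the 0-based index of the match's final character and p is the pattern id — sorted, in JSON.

Construct AC machine:
Trie (insert patterns):
  0='ε' goto a→7 d→1
  1='d' goto a→12 b→2
  2='db' goto d→3  ←P4
  3='dbd' goto b→4
  4='dbdb' goto c→5
  5='dbdbc' goto b→6
  6='dbdbcb' goto ·  ←P0
  7='a' goto d→8
  8='ad' goto b→9
  9='adb' goto b→10  ←P2
  10='adbb' goto b→11
  11='adbbb' goto ·  ←P1
  12='da' goto b→13
  13='dab' goto a→14
  14='daba' goto ·  ←P3

Failure links (BFS by depth):
  n1('d'): parent n0 fail=0; on 'd' 0 → fail=0;  out ∅∪∅=∅
  n7('a'): parent n0 fail=0; on 'a' 0 → fail=0;  out ∅∪∅=∅
  n2('db'): parent n1 fail=0; on 'b' 0 → fail=0;  out {4}∪∅={4}
  n8('ad'): parent n7 fail=0; on 'd' 0 → fail=1;  out ∅∪∅=∅
  n12('da'): parent n1 fail=0; on 'a' 0 → fail=7;  out ∅∪∅=∅
  n3('dbd'): parent n2 fail=0; on 'd' 0 → fail=1;  out ∅∪∅=∅
  n9('adb'): parent n8 fail=1; on 'b' 1 → fail=2;  out {2}∪{4}={2,4}
  n13('dab'): parent n12 fail=7; on 'b' 7→0 → fail=0;  out ∅∪∅=∅
  n4('dbdb'): parent n3 fail=1; on 'b' 1 → fail=2;  out ∅∪{4}={4}
  n10('adbb'): parent n9 fail=2; on 'b' 2→0 → fail=0;  out ∅∪∅=∅
  n14('daba'): parent n13 fail=0; on 'a' 0 → fail=7;  out {3}∪∅={3}
  n5('dbdbc'): parent n4 fail=2; on 'c' 2→0 → fail=0;  out ∅∪∅=∅
  n11('adbbb'): parent n10 fail=0; on 'b' 0 → fail=0;  out {1}∪∅={1}
  n6('dbdbcb'): parent n5 fail=0; on 'b' 0 → fail=0;  out {0}∪∅={0}

Run:
i=0 'b': node 0→0
i=1 'd': node 0→1
i=2 'a': node 1→12
i=3 'b': node 12→13
i=4 'a': node 13→14  emit P3@[1:4]
i=5 'd': node 14→8 ·f
i=6 'b': node 8→9  emit P2@[4:6],P4@[5:6]
i=7 'b': node 9→10
i=8 'd': node 10→1 ·f
i=9 'a': node 1→12
i=10 'd': node 12→8 ·f
i=11 'b': node 8→9  emit P2@[9:11],P4@[10:11]
i=12 'b': node 9→10
i=13 'b': node 10→11  emit P1@[9:13]
i=14 'a': node 11→7 ·f
i=15 'd': node 7→8
i=16 'b': node 8→9  emit P2@[14:16],P4@[15:16]
i=17 'd': node 9→3 ·f
i=18 'c': node 3→0 ·f
i=19 'a': node 0→7
i=20 'd': node 7→8
i=21 'b': node 8→9  emit P2@[19:21],P4@[20:21]
i=22 'b': node 9→10
i=23 'b': node 10→11  emit P1@[19:23]
i=24 'd': node 11→1 ·f
i=25 'c': node 1→0 ·f
i=26 'a': node 0→7
i=27 'd': node 7→8
i=28 'b': node 8→9  emit P2@[26:28],P4@[27:28]
i=29 'd': node 9→3 ·f
i=30 'd': node 3→1 ·f
i=31 'b': node 1→2  emit P4@[30:31]
i=32 'd': node 2→3
i=33 'b': node 3→4  emit P4@[32:33]
i=34 'c': node 4→5
i=35 'b': node 5→6  emit P0@[30:35]
i=36 'd': node 6→1 ·f
i=37 'a': node 1→12
i=38 'b': node 12→13
i=39 'a': node 13→14  emit P3@[36:39]
i=40 'b': node 14→0 ·f
i=41 'a': node 0→7
i=42 'd': node 7→8
i=43 'b': node 8→9  emit P2@[41:43],P4@[42:43]
i=44 'b': node 9→10
i=45 'b': node 10→11  emit P1@[41:45]

Result: [[4,3],[6,2],[6,4],[11,2],[11,4],[13,1],[16,2],[16,4],[21,2],[21,4],[23,1],[28,2],[28,4],[31,4],[33,4],[35,0],[39,3],[43,2],[43,4],[45,1]]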